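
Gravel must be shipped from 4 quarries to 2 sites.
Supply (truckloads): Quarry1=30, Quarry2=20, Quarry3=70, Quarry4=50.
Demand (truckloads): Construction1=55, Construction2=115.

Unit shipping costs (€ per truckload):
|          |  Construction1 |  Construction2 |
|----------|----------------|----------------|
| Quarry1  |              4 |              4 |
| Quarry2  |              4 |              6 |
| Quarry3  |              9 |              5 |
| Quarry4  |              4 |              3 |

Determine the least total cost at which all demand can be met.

705

A cheapest plan:
  Quarry1→Construction1: 30 × €4 = €120
  Quarry2→Construction1: 20 × €4 = €80
  Quarry3→Construction2: 70 × €5 = €350
  Quarry4→Construction1: 5 × €4 = €20
  Quarry4→Construction2: 45 × €3 = €135
Total = 120 + 80 + 350 + 20 + 135 = €705.
(Supply check: Quarry1 ships 30; Quarry2 ships 20; Quarry3 ships 70; Quarry4 ships 50.)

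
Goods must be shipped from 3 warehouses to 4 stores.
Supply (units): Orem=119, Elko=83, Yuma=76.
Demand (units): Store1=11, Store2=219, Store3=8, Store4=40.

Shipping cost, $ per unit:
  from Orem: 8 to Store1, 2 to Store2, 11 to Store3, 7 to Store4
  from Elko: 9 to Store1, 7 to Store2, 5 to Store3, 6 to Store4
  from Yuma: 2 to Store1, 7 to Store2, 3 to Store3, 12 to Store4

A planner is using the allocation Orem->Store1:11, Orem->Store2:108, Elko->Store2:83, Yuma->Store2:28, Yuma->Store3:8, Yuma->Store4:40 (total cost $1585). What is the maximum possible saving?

361

Current plan cost = 11·8 + 108·2 + 83·7 + 28·7 + 8·3 + 40·12 = $1585.
Optimal plan:
  Orem→Store2: 119 × $2 = $238
  Elko→Store2: 43 × $7 = $301
  Elko→Store4: 40 × $6 = $240
  Yuma→Store1: 11 × $2 = $22
  Yuma→Store2: 57 × $7 = $399
  Yuma→Store3: 8 × $3 = $24
Optimal cost = $1224.
Saving = 1585 − 1224 = $361.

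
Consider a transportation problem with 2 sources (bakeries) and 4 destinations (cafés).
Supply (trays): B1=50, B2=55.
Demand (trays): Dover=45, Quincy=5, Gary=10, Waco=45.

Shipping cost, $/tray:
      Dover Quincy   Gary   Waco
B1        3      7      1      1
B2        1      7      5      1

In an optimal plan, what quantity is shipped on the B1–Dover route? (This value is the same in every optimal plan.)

Optimal shipments:
  B1–Quincy: 5 × $7 = $35
  B1–Gary: 10 × $1 = $10
  B1–Waco: 35 × $1 = $35
  B2–Dover: 45 × $1 = $45
  B2–Waco: 10 × $1 = $10
Total cost = $135.
The route B1→Dover is not used.

0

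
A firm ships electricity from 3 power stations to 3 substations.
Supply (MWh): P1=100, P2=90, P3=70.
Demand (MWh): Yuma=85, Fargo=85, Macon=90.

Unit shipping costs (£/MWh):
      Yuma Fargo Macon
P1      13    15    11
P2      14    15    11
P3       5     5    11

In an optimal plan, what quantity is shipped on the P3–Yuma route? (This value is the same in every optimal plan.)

0

The minimum-cost plan:
  P1 to Yuma: 85 × £13 = £1105
  P1 to Fargo: 15 × £15 = £225
  P2 to Macon: 90 × £11 = £990
  P3 to Fargo: 70 × £5 = £350
Total cost = £2670.
The route P3→Yuma is not used.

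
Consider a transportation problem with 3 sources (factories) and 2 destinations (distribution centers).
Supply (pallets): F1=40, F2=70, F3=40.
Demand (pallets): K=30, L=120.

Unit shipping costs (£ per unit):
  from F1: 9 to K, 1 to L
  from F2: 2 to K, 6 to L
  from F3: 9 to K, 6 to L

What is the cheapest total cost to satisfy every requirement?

580

A cheapest plan:
  F1–L: 40 × £1 = £40
  F2–K: 30 × £2 = £60
  F2–L: 40 × £6 = £240
  F3–L: 40 × £6 = £240
Total = 40 + 60 + 240 + 240 = £580.
(Supply check: F1 ships 40; F2 ships 70; F3 ships 40.)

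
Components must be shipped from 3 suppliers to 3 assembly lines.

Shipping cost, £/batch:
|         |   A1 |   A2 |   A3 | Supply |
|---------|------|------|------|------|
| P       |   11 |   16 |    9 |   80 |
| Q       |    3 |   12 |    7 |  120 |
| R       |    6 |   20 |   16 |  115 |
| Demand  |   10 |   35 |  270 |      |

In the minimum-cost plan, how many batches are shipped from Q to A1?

0

Solving gives:
  P→A3: 80 × £9 = £720
  Q→A3: 120 × £7 = £840
  R→A1: 10 × £6 = £60
  R→A2: 35 × £20 = £700
  R→A3: 70 × £16 = £1120
Total cost = £3440.
The route Q→A1 is not used.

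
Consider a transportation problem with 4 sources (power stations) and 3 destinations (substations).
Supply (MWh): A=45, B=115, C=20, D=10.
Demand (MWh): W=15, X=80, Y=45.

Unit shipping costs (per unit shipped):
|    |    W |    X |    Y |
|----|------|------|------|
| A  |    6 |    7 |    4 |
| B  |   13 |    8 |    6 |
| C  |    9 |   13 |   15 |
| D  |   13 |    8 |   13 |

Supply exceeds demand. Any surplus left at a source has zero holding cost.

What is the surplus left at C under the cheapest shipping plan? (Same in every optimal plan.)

Minimum-cost shipments:
  A to W: 15 × 6 = 90
  A to Y: 30 × 4 = 120
  B to X: 70 × 8 = 560
  B to Y: 15 × 6 = 90
  D to X: 10 × 8 = 80
Total cost = 940.
C ships 0 of its 20, leaving 20.

20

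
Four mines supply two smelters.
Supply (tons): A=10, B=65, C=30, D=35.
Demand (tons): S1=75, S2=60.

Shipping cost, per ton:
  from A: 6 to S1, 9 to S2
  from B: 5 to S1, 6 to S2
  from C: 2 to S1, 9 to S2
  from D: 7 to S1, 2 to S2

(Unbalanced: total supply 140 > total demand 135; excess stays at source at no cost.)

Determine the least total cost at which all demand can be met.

A cheapest plan:
  A to S1: 5 × 6 = 30
  B to S1: 40 × 5 = 200
  B to S2: 25 × 6 = 150
  C to S1: 30 × 2 = 60
  D to S2: 35 × 2 = 70
Total = 30 + 200 + 150 + 60 + 70 = 510.

510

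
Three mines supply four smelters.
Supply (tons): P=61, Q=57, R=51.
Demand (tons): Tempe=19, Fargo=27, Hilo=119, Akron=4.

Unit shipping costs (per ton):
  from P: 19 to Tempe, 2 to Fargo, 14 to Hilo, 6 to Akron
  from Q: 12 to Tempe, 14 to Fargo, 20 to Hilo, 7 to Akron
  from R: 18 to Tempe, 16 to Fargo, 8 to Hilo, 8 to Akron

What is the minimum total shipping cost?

One minimum-cost allocation:
  P–Fargo: 27 tons
  P–Hilo: 34 tons
  Q–Tempe: 19 tons
  Q–Hilo: 34 tons
  Q–Akron: 4 tons
  R–Hilo: 51 tons
Total cost = 1874.
(Supply check: P ships 61; Q ships 57; R ships 51.)

1874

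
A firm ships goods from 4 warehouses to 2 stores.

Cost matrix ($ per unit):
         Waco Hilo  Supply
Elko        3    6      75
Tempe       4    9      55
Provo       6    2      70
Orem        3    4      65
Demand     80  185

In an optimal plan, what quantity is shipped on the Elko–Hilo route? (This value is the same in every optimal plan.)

Optimal shipments:
  Elko->Waco: 25 units
  Elko->Hilo: 50 units
  Tempe->Waco: 55 units
  Provo->Hilo: 70 units
  Orem->Hilo: 65 units
Total cost = $995.
So Elko→Hilo carries 50 units.

50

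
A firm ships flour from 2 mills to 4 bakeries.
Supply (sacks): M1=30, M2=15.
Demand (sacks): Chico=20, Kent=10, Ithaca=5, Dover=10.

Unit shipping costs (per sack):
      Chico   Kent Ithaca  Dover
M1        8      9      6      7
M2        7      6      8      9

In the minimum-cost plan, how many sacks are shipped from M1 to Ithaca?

5

Solving gives:
  M1→Chico: 15 × 8 = 120
  M1→Ithaca: 5 × 6 = 30
  M1→Dover: 10 × 7 = 70
  M2→Chico: 5 × 7 = 35
  M2→Kent: 10 × 6 = 60
Total cost = 315.
So M1→Ithaca carries 5 sacks.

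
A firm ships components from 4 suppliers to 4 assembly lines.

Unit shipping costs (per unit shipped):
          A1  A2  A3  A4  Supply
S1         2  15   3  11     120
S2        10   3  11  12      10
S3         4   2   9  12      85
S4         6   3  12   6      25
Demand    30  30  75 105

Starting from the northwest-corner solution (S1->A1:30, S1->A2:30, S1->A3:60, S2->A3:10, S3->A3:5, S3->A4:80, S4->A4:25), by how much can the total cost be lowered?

Current plan cost = 30·2 + 30·15 + 60·3 + 10·11 + 5·9 + 80·12 + 25·6 = 1955.
Optimal plan:
  S1→A1: 30 batches
  S1→A3: 75 batches
  S1→A4: 15 batches
  S2→A4: 10 batches
  S3→A2: 30 batches
  S3→A4: 55 batches
  S4→A4: 25 batches
Optimal cost = 1440.
Saving = 1955 − 1440 = 515.

515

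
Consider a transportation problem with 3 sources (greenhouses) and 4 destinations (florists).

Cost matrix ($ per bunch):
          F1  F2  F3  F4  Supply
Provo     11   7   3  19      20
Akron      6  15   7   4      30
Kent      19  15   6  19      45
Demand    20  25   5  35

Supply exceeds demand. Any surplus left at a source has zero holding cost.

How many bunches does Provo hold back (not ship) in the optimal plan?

0

Minimum-cost shipments:
  Provo->F2: 20 × $7 = $140
  Akron->F4: 30 × $4 = $120
  Kent->F1: 20 × $19 = $380
  Kent->F2: 5 × $15 = $75
  Kent->F3: 5 × $6 = $30
  Kent->F4: 5 × $19 = $95
Total cost = $840.
Provo ships 20 of its 20, leaving 0.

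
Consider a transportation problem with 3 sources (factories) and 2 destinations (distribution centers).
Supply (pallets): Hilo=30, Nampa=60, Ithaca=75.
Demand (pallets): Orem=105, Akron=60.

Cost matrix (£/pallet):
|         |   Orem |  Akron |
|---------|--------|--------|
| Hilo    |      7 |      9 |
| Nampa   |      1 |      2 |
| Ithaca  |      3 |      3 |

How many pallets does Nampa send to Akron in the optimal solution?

0

The minimum-cost plan:
  Hilo->Orem: 30 × £7 = £210
  Nampa->Orem: 60 × £1 = £60
  Ithaca->Orem: 15 × £3 = £45
  Ithaca->Akron: 60 × £3 = £180
Total cost = £495.
The route Nampa→Akron is not used.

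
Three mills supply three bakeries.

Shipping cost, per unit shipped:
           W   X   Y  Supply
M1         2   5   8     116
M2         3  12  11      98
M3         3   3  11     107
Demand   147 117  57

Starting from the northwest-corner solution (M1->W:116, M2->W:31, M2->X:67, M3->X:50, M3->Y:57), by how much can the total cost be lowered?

687

Current plan cost = 116·2 + 31·3 + 67·12 + 50·3 + 57·11 = 1906.
Optimal plan:
  M1->W: 49 × 2 = 98
  M1->X: 10 × 5 = 50
  M1->Y: 57 × 8 = 456
  M2->W: 98 × 3 = 294
  M3->X: 107 × 3 = 321
Optimal cost = 1219.
Saving = 1906 − 1219 = 687.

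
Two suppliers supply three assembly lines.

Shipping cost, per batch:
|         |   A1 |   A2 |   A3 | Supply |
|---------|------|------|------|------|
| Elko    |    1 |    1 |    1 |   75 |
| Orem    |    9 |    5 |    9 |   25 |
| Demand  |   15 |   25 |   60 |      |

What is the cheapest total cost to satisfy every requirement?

Optimal allocation:
  Elko→A1: 15 × 1 = 15
  Elko→A3: 60 × 1 = 60
  Orem→A2: 25 × 5 = 125
Total = 15 + 60 + 125 = 200.

200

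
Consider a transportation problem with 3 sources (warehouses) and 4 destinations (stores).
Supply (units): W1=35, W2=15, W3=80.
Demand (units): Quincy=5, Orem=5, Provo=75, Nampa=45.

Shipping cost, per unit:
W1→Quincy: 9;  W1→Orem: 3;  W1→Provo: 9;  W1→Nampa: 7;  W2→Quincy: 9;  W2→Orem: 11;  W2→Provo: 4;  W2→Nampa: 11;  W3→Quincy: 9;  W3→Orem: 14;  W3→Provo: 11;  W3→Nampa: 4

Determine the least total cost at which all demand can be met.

900

Optimal allocation:
  W1->Orem: 5 × 3 = 15
  W1->Provo: 30 × 9 = 270
  W2->Provo: 15 × 4 = 60
  W3->Quincy: 5 × 9 = 45
  W3->Provo: 30 × 11 = 330
  W3->Nampa: 45 × 4 = 180
Total = 15 + 270 + 60 + 45 + 330 + 180 = 900.
(Supply check: W1 ships 35; W2 ships 15; W3 ships 80.)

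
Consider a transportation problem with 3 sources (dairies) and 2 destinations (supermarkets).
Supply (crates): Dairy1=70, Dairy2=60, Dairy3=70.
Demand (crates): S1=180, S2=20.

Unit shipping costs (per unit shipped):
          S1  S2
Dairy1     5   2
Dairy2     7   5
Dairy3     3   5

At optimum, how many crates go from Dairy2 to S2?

0

Optimal shipments:
  Dairy1->S1: 50 × 5 = 250
  Dairy1->S2: 20 × 2 = 40
  Dairy2->S1: 60 × 7 = 420
  Dairy3->S1: 70 × 3 = 210
Total cost = 920.
The route Dairy2→S2 is not used.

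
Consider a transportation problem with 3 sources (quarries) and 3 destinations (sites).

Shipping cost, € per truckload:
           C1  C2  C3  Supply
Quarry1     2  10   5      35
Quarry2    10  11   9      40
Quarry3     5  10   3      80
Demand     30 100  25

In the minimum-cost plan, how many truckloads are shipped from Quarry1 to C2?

5

The minimum-cost plan:
  Quarry1->C1: 30 truckloads
  Quarry1->C2: 5 truckloads
  Quarry2->C2: 40 truckloads
  Quarry3->C2: 55 truckloads
  Quarry3->C3: 25 truckloads
Total cost = €1175.
So Quarry1→C2 carries 5 truckloads.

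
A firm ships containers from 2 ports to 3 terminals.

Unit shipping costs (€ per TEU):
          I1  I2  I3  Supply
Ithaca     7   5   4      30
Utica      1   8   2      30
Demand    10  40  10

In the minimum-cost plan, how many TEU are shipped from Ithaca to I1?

0

Optimal shipments:
  Ithaca→I2: 30 × €5 = €150
  Utica→I1: 10 × €1 = €10
  Utica→I2: 10 × €8 = €80
  Utica→I3: 10 × €2 = €20
Total cost = €260.
The route Ithaca→I1 is not used.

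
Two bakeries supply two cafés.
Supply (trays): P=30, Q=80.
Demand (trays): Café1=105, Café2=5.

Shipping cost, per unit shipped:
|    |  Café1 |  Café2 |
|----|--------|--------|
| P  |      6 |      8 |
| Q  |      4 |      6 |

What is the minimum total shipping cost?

510

A cheapest plan:
  P–Café1: 25 × 6 = 150
  P–Café2: 5 × 8 = 40
  Q–Café1: 80 × 4 = 320
Total = 150 + 40 + 320 = 510.
(Supply check: P ships 30; Q ships 80.)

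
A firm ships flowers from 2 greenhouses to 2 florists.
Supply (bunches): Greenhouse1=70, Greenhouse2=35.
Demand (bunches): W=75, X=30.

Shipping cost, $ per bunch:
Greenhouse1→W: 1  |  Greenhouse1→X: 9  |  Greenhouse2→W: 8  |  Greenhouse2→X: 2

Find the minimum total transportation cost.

170

A cheapest plan:
  Greenhouse1→W: 70 bunches
  Greenhouse2→W: 5 bunches
  Greenhouse2→X: 30 bunches
Total cost = $170.
(Supply check: Greenhouse1 ships 70; Greenhouse2 ships 35.)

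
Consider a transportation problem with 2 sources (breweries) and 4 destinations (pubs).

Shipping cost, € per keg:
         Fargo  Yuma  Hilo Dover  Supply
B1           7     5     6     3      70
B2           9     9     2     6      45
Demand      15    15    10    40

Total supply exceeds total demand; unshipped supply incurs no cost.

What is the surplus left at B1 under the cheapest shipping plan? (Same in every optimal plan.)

0

An optimal plan:
  B1 to Fargo: 15 × €7 = €105
  B1 to Yuma: 15 × €5 = €75
  B1 to Dover: 40 × €3 = €120
  B2 to Hilo: 10 × €2 = €20
Total cost = €320.
B1 ships 70 of its 70, leaving 0.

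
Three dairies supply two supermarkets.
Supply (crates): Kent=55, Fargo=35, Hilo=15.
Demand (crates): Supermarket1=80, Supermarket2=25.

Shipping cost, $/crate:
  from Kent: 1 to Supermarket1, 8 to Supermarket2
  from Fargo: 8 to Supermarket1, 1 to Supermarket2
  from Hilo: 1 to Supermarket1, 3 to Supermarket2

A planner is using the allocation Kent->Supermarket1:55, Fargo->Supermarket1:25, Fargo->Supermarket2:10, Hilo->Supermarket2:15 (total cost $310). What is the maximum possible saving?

135

Current plan cost = 55·1 + 25·8 + 10·1 + 15·3 = $310.
Optimal plan:
  Kent to Supermarket1: 55 × $1 = $55
  Fargo to Supermarket1: 10 × $8 = $80
  Fargo to Supermarket2: 25 × $1 = $25
  Hilo to Supermarket1: 15 × $1 = $15
Optimal cost = $175.
Saving = 310 − 175 = $135.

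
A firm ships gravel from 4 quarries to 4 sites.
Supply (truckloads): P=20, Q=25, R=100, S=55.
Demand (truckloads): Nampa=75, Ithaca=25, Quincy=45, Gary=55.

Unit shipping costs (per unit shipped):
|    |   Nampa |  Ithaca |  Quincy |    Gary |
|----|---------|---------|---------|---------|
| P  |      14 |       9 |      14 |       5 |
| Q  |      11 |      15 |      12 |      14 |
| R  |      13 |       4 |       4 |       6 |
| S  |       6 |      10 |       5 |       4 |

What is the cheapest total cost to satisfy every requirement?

1155

Optimal allocation:
  P–Gary: 20 × 5 = 100
  Q–Nampa: 25 × 11 = 275
  R–Ithaca: 25 × 4 = 100
  R–Quincy: 45 × 4 = 180
  R–Gary: 30 × 6 = 180
  S–Nampa: 50 × 6 = 300
  S–Gary: 5 × 4 = 20
Total = 100 + 275 + 100 + 180 + 180 + 300 + 20 = 1155.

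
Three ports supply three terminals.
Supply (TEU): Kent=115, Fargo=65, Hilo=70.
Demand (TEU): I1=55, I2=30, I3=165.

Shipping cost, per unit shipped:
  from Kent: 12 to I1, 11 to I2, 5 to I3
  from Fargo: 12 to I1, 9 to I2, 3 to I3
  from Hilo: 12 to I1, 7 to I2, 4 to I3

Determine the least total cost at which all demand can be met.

1525

A cheapest plan:
  Kent–I1: 55 × 12 = 660
  Kent–I3: 60 × 5 = 300
  Fargo–I3: 65 × 3 = 195
  Hilo–I2: 30 × 7 = 210
  Hilo–I3: 40 × 4 = 160
Total = 660 + 300 + 195 + 210 + 160 = 1525.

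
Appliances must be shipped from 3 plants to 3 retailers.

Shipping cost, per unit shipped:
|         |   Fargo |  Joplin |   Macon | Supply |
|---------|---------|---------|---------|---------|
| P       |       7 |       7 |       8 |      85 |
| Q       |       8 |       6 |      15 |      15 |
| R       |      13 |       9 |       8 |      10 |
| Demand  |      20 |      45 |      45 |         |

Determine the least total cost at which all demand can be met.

800

An optimal shipping plan:
  P to Fargo: 20 × 7 = 140
  P to Joplin: 30 × 7 = 210
  P to Macon: 35 × 8 = 280
  Q to Joplin: 15 × 6 = 90
  R to Macon: 10 × 8 = 80
Total = 140 + 210 + 280 + 90 + 80 = 800.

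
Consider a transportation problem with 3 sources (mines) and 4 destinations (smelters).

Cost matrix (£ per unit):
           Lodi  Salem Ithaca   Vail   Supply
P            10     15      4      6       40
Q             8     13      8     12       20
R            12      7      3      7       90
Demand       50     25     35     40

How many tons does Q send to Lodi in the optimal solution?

Optimal shipments:
  P–Lodi: 30 × £10 = £300
  P–Vail: 10 × £6 = £60
  Q–Lodi: 20 × £8 = £160
  R–Salem: 25 × £7 = £175
  R–Ithaca: 35 × £3 = £105
  R–Vail: 30 × £7 = £210
Total cost = £1010.
So Q→Lodi carries 20 tons.

20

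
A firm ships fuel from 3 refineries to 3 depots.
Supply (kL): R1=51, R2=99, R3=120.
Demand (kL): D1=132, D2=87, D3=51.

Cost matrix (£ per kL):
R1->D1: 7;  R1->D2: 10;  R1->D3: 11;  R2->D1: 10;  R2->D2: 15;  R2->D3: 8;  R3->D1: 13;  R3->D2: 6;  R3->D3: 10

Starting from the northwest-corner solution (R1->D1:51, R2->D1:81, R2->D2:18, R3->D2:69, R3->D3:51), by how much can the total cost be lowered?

198

Current plan cost = 51·7 + 81·10 + 18·15 + 69·6 + 51·10 = £2361.
Optimal plan:
  R1–D1: 51 × £7 = £357
  R2–D1: 81 × £10 = £810
  R2–D3: 18 × £8 = £144
  R3–D2: 87 × £6 = £522
  R3–D3: 33 × £10 = £330
Optimal cost = £2163.
Saving = 2361 − 2163 = £198.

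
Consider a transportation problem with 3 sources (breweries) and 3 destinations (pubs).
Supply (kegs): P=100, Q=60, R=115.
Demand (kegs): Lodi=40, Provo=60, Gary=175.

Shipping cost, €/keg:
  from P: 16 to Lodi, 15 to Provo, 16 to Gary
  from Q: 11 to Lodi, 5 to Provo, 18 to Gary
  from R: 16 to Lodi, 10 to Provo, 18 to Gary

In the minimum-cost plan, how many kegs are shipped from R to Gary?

The minimum-cost plan:
  P to Gary: 100 × €16 = €1600
  Q to Provo: 60 × €5 = €300
  R to Lodi: 40 × €16 = €640
  R to Gary: 75 × €18 = €1350
Total cost = €3890.
So R→Gary carries 75 kegs.

75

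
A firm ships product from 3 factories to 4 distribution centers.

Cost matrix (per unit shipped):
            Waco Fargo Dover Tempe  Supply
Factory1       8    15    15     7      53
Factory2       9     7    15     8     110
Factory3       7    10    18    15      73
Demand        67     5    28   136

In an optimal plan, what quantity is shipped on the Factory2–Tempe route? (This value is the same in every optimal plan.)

83

The minimum-cost plan:
  Factory1→Tempe: 53 × 7 = 371
  Factory2→Fargo: 5 × 7 = 35
  Factory2→Dover: 22 × 15 = 330
  Factory2→Tempe: 83 × 8 = 664
  Factory3→Waco: 67 × 7 = 469
  Factory3→Dover: 6 × 18 = 108
Total cost = 1977.
So Factory2→Tempe carries 83 pallets.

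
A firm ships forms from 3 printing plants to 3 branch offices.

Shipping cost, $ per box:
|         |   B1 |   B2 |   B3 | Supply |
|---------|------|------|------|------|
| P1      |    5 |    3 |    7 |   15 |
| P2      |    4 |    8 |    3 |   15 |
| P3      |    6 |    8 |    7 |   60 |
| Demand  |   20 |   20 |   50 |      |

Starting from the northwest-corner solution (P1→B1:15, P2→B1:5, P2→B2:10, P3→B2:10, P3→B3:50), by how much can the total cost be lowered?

110

Current plan cost = 15·5 + 5·4 + 10·8 + 10·8 + 50·7 = $605.
Optimal plan:
  P1 to B2: 15 × $3 = $45
  P2 to B3: 15 × $3 = $45
  P3 to B1: 20 × $6 = $120
  P3 to B2: 5 × $8 = $40
  P3 to B3: 35 × $7 = $245
Optimal cost = $495.
Saving = 605 − 495 = $110.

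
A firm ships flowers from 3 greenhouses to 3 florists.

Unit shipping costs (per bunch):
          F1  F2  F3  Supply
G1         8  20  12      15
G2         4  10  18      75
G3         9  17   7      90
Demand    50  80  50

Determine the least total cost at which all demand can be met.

1620

An optimal shipping plan:
  G1 to F1: 15 bunches
  G2 to F2: 75 bunches
  G3 to F1: 35 bunches
  G3 to F2: 5 bunches
  G3 to F3: 50 bunches
Total cost = 1620.
(Supply check: G1 ships 15; G2 ships 75; G3 ships 90.)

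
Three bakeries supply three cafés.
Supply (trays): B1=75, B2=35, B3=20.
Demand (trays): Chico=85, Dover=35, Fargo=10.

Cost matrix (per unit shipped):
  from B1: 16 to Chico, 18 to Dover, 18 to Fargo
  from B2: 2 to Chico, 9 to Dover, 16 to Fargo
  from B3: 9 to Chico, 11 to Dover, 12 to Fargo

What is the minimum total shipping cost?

One minimum-cost allocation:
  B1->Chico: 30 trays
  B1->Dover: 35 trays
  B1->Fargo: 10 trays
  B2->Chico: 35 trays
  B3->Chico: 20 trays
Total cost = 1540.

1540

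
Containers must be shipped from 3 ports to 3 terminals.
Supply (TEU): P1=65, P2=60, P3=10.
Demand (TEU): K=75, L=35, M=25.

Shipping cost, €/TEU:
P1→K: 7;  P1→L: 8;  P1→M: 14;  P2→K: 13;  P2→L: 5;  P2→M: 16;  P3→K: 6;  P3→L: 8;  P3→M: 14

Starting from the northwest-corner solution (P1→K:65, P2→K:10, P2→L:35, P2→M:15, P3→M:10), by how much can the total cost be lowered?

50

Current plan cost = 65·7 + 10·13 + 35·5 + 15·16 + 10·14 = €1140.
Optimal plan:
  P1 to K: 65 × €7 = €455
  P2 to L: 35 × €5 = €175
  P2 to M: 25 × €16 = €400
  P3 to K: 10 × €6 = €60
Optimal cost = €1090.
Saving = 1140 − 1090 = €50.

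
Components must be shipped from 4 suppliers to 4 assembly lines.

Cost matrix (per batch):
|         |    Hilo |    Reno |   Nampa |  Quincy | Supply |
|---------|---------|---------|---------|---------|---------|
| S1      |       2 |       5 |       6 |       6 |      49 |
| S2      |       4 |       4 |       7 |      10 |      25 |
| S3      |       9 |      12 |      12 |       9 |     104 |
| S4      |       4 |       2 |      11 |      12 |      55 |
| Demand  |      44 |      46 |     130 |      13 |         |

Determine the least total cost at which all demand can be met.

Optimal allocation:
  S1–Hilo: 35 × 2 = 70
  S1–Nampa: 14 × 6 = 84
  S2–Nampa: 25 × 7 = 175
  S3–Nampa: 91 × 12 = 1092
  S3–Quincy: 13 × 9 = 117
  S4–Hilo: 9 × 4 = 36
  S4–Reno: 46 × 2 = 92
Total = 70 + 84 + 175 + 1092 + 117 + 36 + 92 = 1666.

1666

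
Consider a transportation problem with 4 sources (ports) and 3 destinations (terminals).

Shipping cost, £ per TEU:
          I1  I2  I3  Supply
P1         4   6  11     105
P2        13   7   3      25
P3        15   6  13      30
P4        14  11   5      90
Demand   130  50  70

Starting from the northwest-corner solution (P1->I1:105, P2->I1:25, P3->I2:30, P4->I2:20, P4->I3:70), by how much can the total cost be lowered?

Current plan cost = 105·4 + 25·13 + 30·6 + 20·11 + 70·5 = £1495.
Optimal plan:
  P1→I1: 105 × £4 = £420
  P2→I2: 20 × £7 = £140
  P2→I3: 5 × £3 = £15
  P3→I2: 30 × £6 = £180
  P4→I1: 25 × £14 = £350
  P4→I3: 65 × £5 = £325
Optimal cost = £1430.
Saving = 1495 − 1430 = £65.

65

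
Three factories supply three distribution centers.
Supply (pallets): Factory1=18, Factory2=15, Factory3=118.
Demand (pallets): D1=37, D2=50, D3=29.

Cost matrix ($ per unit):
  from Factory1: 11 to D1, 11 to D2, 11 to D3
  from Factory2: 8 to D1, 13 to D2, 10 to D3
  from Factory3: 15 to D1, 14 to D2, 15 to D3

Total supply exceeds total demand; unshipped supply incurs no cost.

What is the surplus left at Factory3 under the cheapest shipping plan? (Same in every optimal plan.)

An optimal plan:
  Factory1–D3: 18 × $11 = $198
  Factory2–D1: 15 × $8 = $120
  Factory3–D1: 22 × $15 = $330
  Factory3–D2: 50 × $14 = $700
  Factory3–D3: 11 × $15 = $165
Total cost = $1513.
Factory3 ships 83 of its 118, leaving 35.

35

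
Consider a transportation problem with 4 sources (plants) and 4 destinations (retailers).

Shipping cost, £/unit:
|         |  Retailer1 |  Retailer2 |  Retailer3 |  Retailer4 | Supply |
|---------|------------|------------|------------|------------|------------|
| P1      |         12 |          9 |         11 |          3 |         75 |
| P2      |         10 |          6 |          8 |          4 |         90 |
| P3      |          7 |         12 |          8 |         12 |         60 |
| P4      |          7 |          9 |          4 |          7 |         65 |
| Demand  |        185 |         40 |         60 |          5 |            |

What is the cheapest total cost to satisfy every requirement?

Optimal allocation:
  P1→Retailer1: 70 × £12 = £840
  P1→Retailer4: 5 × £3 = £15
  P2→Retailer1: 50 × £10 = £500
  P2→Retailer2: 40 × £6 = £240
  P3→Retailer1: 60 × £7 = £420
  P4→Retailer1: 5 × £7 = £35
  P4→Retailer3: 60 × £4 = £240
Total = 840 + 15 + 500 + 240 + 420 + 35 + 240 = £2290.

2290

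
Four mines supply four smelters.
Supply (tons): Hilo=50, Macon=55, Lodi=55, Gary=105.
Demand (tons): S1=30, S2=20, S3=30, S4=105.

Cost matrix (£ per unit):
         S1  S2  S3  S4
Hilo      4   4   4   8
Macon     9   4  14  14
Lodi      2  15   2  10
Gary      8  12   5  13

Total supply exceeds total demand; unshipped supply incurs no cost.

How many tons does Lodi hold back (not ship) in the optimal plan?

0

Minimum-cost shipments:
  Hilo–S4: 50 × £8 = £400
  Macon–S2: 20 × £4 = £80
  Lodi–S1: 30 × £2 = £60
  Lodi–S3: 25 × £2 = £50
  Gary–S3: 5 × £5 = £25
  Gary–S4: 55 × £13 = £715
Total cost = £1330.
Lodi ships 55 of its 55, leaving 0.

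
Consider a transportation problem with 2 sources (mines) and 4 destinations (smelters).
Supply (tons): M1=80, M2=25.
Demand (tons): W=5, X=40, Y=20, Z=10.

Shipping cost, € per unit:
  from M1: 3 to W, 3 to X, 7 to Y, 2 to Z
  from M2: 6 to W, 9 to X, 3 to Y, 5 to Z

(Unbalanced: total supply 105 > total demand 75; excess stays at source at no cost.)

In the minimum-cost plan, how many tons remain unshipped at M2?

An optimal plan:
  M1 to W: 5 tons
  M1 to X: 40 tons
  M1 to Z: 10 tons
  M2 to Y: 20 tons
Total cost = €215.
M2 ships 20 of its 25, leaving 5.

5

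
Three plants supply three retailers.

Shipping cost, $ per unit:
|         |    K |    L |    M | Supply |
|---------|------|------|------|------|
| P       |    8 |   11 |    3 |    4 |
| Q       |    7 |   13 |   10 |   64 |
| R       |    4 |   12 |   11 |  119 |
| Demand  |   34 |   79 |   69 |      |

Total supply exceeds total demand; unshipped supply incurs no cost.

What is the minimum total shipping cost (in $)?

1747

Optimal allocation:
  P→M: 4 × $3 = $12
  Q→M: 64 × $10 = $640
  R→K: 34 × $4 = $136
  R→L: 79 × $12 = $948
  R→M: 1 × $11 = $11
Total = 12 + 640 + 136 + 948 + 11 = $1747.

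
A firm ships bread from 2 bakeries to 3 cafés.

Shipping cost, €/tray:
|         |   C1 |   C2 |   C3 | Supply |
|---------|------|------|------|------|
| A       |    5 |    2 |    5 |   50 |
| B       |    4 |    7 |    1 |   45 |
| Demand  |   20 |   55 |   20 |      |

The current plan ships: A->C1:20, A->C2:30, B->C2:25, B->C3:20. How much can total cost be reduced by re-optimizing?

Current plan cost = 20·5 + 30·2 + 25·7 + 20·1 = €355.
Optimal plan:
  A to C2: 50 × €2 = €100
  B to C1: 20 × €4 = €80
  B to C2: 5 × €7 = €35
  B to C3: 20 × €1 = €20
Optimal cost = €235.
Saving = 355 − 235 = €120.

120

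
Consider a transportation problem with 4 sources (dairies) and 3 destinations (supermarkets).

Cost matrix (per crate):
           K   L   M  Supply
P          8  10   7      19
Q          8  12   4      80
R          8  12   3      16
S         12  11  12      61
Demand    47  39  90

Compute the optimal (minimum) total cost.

One minimum-cost allocation:
  P→K: 19 crates
  Q→K: 6 crates
  Q→M: 74 crates
  R→M: 16 crates
  S→K: 22 crates
  S→L: 39 crates
Total cost = 1237.

1237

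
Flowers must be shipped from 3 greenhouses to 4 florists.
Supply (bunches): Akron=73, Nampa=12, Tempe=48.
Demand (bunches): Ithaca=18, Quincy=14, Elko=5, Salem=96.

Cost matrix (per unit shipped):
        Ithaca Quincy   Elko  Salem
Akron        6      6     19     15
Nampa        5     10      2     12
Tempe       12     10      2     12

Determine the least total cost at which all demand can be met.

1477

A cheapest plan:
  Akron->Ithaca: 18 × 6 = 108
  Akron->Quincy: 14 × 6 = 84
  Akron->Salem: 41 × 15 = 615
  Nampa->Salem: 12 × 12 = 144
  Tempe->Elko: 5 × 2 = 10
  Tempe->Salem: 43 × 12 = 516
Total = 108 + 84 + 615 + 144 + 10 + 516 = 1477.
(Supply check: Akron ships 73; Nampa ships 12; Tempe ships 48.)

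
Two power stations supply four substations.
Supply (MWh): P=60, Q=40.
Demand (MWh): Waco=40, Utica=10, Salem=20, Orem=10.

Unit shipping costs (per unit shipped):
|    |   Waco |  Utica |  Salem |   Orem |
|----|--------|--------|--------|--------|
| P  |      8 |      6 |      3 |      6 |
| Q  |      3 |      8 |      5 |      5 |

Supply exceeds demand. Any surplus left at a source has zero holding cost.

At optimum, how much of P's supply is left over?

20

Minimum-cost shipments:
  P–Utica: 10 × 6 = 60
  P–Salem: 20 × 3 = 60
  P–Orem: 10 × 6 = 60
  Q–Waco: 40 × 3 = 120
Total cost = 300.
P ships 40 of its 60, leaving 20.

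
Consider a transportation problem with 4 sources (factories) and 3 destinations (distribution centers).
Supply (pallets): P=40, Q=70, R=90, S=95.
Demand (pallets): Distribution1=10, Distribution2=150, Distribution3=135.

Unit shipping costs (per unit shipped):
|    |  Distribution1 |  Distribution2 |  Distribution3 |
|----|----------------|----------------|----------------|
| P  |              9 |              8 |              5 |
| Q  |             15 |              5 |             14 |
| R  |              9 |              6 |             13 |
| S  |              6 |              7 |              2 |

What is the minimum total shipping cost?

A cheapest plan:
  P→Distribution3: 40 × 5 = 200
  Q→Distribution2: 70 × 5 = 350
  R→Distribution1: 10 × 9 = 90
  R→Distribution2: 80 × 6 = 480
  S→Distribution3: 95 × 2 = 190
Total = 200 + 350 + 90 + 480 + 190 = 1310.

1310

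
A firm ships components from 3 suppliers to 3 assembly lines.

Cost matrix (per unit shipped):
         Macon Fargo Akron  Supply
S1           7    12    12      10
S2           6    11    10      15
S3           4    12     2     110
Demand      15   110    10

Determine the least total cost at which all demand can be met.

A cheapest plan:
  S1→Fargo: 10 × 12 = 120
  S2→Fargo: 15 × 11 = 165
  S3→Macon: 15 × 4 = 60
  S3→Fargo: 85 × 12 = 1020
  S3→Akron: 10 × 2 = 20
Total = 120 + 165 + 60 + 1020 + 20 = 1385.

1385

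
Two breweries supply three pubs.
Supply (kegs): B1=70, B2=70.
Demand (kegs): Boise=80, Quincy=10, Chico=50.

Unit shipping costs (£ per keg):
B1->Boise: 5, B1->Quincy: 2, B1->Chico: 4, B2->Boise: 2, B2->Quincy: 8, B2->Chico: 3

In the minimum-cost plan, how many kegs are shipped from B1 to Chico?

50

Optimal shipments:
  B1 to Boise: 10 × £5 = £50
  B1 to Quincy: 10 × £2 = £20
  B1 to Chico: 50 × £4 = £200
  B2 to Boise: 70 × £2 = £140
Total cost = £410.
So B1→Chico carries 50 kegs.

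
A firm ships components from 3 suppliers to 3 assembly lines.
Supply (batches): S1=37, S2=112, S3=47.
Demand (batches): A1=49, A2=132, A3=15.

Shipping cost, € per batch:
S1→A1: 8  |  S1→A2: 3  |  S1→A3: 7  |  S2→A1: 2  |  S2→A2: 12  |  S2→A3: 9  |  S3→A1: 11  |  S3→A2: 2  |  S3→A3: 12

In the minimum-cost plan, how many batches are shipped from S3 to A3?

0

Solving gives:
  S1 to A2: 37 batches
  S2 to A1: 49 batches
  S2 to A2: 48 batches
  S2 to A3: 15 batches
  S3 to A2: 47 batches
Total cost = €1014.
The route S3→A3 is not used.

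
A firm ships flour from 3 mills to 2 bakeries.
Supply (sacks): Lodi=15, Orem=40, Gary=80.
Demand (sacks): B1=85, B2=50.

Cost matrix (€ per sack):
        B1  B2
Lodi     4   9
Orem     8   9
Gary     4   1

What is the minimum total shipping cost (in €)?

550

A cheapest plan:
  Lodi→B1: 15 × €4 = €60
  Orem→B1: 40 × €8 = €320
  Gary→B1: 30 × €4 = €120
  Gary→B2: 50 × €1 = €50
Total = 60 + 320 + 120 + 50 = €550.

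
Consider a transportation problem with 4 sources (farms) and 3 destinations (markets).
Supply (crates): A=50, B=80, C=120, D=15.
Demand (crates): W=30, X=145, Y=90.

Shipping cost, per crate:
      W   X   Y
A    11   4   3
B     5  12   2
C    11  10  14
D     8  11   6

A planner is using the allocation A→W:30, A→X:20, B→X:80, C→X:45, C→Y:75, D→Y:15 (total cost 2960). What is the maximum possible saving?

1275

Current plan cost = 30·11 + 20·4 + 80·12 + 45·10 + 75·14 + 15·6 = 2960.
Optimal plan:
  A–X: 50 × 4 = 200
  B–Y: 80 × 2 = 160
  C–W: 25 × 11 = 275
  C–X: 95 × 10 = 950
  D–W: 5 × 8 = 40
  D–Y: 10 × 6 = 60
Optimal cost = 1685.
Saving = 2960 − 1685 = 1275.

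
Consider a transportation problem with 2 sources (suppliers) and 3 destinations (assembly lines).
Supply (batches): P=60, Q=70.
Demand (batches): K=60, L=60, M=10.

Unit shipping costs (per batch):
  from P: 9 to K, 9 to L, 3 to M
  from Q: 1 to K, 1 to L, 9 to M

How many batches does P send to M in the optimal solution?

Solving gives:
  P to K: 50 batches
  P to M: 10 batches
  Q to K: 10 batches
  Q to L: 60 batches
Total cost = 550.
So P→M carries 10 batches.

10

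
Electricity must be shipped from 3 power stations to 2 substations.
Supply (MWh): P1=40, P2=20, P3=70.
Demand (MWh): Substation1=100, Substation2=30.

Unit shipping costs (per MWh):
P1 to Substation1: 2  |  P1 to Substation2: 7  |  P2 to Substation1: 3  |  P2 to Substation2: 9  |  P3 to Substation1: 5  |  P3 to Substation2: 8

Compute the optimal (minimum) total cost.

Optimal allocation:
  P1–Substation1: 40 MWh
  P2–Substation1: 20 MWh
  P3–Substation1: 40 MWh
  P3–Substation2: 30 MWh
Total cost = 580.

580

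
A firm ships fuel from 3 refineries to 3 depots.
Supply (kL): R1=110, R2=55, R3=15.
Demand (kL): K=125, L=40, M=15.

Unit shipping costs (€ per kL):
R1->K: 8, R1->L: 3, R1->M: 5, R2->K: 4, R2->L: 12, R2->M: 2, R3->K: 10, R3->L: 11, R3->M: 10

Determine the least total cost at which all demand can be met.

1005

An optimal shipping plan:
  R1 to K: 55 × €8 = €440
  R1 to L: 40 × €3 = €120
  R1 to M: 15 × €5 = €75
  R2 to K: 55 × €4 = €220
  R3 to K: 15 × €10 = €150
Total = 440 + 120 + 75 + 220 + 150 = €1005.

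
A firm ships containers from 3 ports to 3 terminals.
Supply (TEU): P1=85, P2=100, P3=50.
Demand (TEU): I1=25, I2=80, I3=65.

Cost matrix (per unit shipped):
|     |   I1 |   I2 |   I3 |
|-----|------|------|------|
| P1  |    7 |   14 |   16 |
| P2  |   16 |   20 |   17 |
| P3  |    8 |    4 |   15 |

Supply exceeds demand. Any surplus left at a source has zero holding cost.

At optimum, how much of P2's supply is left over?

65

Minimum-cost shipments:
  P1 to I1: 25 TEU
  P1 to I2: 30 TEU
  P1 to I3: 30 TEU
  P2 to I3: 35 TEU
  P3 to I2: 50 TEU
Total cost = 1870.
P2 ships 35 of its 100, leaving 65.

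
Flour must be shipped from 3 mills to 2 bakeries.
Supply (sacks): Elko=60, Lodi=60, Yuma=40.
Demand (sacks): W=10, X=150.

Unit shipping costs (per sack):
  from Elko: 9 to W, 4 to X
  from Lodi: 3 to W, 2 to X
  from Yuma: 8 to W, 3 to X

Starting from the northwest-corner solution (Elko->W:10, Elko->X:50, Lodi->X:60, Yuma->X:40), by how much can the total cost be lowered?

40

Current plan cost = 10·9 + 50·4 + 60·2 + 40·3 = 530.
Optimal plan:
  Elko→X: 60 × 4 = 240
  Lodi→W: 10 × 3 = 30
  Lodi→X: 50 × 2 = 100
  Yuma→X: 40 × 3 = 120
Optimal cost = 490.
Saving = 530 − 490 = 40.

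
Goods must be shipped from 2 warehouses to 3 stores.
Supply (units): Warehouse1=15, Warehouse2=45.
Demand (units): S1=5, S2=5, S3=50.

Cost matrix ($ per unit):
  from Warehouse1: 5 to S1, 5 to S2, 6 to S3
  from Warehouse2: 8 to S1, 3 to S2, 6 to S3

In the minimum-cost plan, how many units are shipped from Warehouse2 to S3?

Solving gives:
  Warehouse1 to S1: 5 × $5 = $25
  Warehouse1 to S3: 10 × $6 = $60
  Warehouse2 to S2: 5 × $3 = $15
  Warehouse2 to S3: 40 × $6 = $240
Total cost = $340.
So Warehouse2→S3 carries 40 units.

40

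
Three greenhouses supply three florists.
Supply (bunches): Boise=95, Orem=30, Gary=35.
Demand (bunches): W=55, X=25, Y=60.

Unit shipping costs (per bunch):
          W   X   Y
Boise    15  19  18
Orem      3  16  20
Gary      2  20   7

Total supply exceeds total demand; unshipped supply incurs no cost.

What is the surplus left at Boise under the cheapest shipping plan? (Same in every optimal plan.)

20

Minimum-cost shipments:
  Boise to X: 25 × 19 = 475
  Boise to Y: 50 × 18 = 900
  Orem to W: 30 × 3 = 90
  Gary to W: 25 × 2 = 50
  Gary to Y: 10 × 7 = 70
Total cost = 1585.
Boise ships 75 of its 95, leaving 20.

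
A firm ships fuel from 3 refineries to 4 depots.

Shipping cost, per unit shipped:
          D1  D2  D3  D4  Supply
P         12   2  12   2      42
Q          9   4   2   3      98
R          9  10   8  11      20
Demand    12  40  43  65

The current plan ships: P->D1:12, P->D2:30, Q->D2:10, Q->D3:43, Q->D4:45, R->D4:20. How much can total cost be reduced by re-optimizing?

Current plan cost = 12·12 + 30·2 + 10·4 + 43·2 + 45·3 + 20·11 = 685.
Optimal plan:
  P→D2: 40 × 2 = 80
  P→D4: 2 × 2 = 4
  Q→D3: 35 × 2 = 70
  Q→D4: 63 × 3 = 189
  R→D1: 12 × 9 = 108
  R→D3: 8 × 8 = 64
Optimal cost = 515.
Saving = 685 − 515 = 170.

170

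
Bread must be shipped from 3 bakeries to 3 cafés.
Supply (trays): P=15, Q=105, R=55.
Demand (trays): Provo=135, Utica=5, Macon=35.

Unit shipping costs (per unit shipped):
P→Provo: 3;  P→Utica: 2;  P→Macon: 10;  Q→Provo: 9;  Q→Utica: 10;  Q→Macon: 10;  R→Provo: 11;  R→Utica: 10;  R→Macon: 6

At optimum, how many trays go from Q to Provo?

105

The minimum-cost plan:
  P to Provo: 10 × 3 = 30
  P to Utica: 5 × 2 = 10
  Q to Provo: 105 × 9 = 945
  R to Provo: 20 × 11 = 220
  R to Macon: 35 × 6 = 210
Total cost = 1415.
So Q→Provo carries 105 trays.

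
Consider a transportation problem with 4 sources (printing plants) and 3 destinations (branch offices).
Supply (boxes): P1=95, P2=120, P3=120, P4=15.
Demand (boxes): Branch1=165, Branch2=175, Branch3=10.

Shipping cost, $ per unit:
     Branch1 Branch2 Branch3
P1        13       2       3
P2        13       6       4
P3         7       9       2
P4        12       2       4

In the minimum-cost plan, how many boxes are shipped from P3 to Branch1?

120

Optimal shipments:
  P1→Branch2: 95 × $2 = $190
  P2→Branch1: 45 × $13 = $585
  P2→Branch2: 65 × $6 = $390
  P2→Branch3: 10 × $4 = $40
  P3→Branch1: 120 × $7 = $840
  P4→Branch2: 15 × $2 = $30
Total cost = $2075.
So P3→Branch1 carries 120 boxes.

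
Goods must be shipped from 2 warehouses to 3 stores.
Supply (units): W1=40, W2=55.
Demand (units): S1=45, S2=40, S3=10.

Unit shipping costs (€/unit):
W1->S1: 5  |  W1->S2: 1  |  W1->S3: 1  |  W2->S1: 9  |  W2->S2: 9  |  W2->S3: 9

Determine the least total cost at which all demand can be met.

535

A cheapest plan:
  W1 to S2: 40 × €1 = €40
  W2 to S1: 45 × €9 = €405
  W2 to S3: 10 × €9 = €90
Total = 40 + 405 + 90 = €535.
(Supply check: W1 ships 40; W2 ships 55.)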